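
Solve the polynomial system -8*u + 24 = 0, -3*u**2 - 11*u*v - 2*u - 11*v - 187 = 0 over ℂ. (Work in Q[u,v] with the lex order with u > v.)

{(3, -5)}

Compute a lex Gröbner basis by Buchberger's algorithm.
f_1 = -8*u + 24, LT = u.
f_2 = -3*u**2 - 11*u*v - 2*u - 11*v - 187, LT = u**2.

S(f_1,f_2): lcm = u**2. S = -11/3*u*v - 11/3*u - 11/3*v - 187/3.
  leading term u*v: subtract (11/24*v)·f_1 from -11/3*u*v - 11/3*u - 11/3*v - 187/3 → -11/3*u - 44/3*v - 187/3
  leading term u: subtract (11/24)·f_1 from -11/3*u - 44/3*v - 187/3 → -44/3*v - 220/3
  leading term v: no divisor's leading term divides it; move -44/3*v to the remainder.
  leading term 1: no divisor's leading term divides it; move -220/3 to the remainder.
  remainder -44/3*v - 220/3 ≠ 0; add h_3 = -44/3*v - 220/3 to the basis.

The other S-polynomials (S(f_1,h_3), S(f_2,h_3)) all reduce to 0 modulo the current basis, so we have a Gröbner basis.
Inter-reduce: drop elements whose leading term is divisible by another's, tail-reduce, and make monic.
Reduced Gröbner basis: {u - 3, v + 5}.

A lex Gröbner basis eliminates variables successively. Here v + 5 depends only on v, with roots {-5}; lifting each root through the earlier basis elements recovers the full solutions.
  v = -5: the earlier basis element becomes u - 3 = 0, giving u = 3 — point (3, -5).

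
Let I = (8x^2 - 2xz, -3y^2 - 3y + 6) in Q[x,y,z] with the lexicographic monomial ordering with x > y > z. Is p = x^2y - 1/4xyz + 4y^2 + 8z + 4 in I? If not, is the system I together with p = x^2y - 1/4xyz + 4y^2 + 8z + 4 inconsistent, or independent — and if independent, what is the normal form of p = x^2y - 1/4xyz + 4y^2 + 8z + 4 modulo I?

First compute the reduced Gröbner basis of I by Buchberger's algorithm.
f_1 = 8x^2 - 2xz, LT = x^2.
f_2 = -3y^2 - 3y + 6, LT = y^2.

The S-polynomials (S(f_1,f_2)) all reduce to 0 modulo the current basis, so we have a Gröbner basis.
Inter-reduce: drop elements whose leading term is divisible by another's, tail-reduce, and make monic.
Reduced Gröbner basis: {x^2 - 1/4xz, y^2 + y - 2}.
Label its elements g_1 = x^2 - 1/4xz, g_2 = y^2 + y - 2.

Reduce p = x^2y - 1/4xyz + 4y^2 + 8z + 4 modulo G:
  leading term x^2y: subtract (y)·g_1 from x^2y - 1/4xyz + 4y^2 + 8z + 4 → 4y^2 + 8z + 4
  leading term y^2: subtract (4)·g_2 from 4y^2 + 8z + 4 → -4y + 8z + 12
  leading term y: no divisor's leading term divides it; move -4y to the remainder.
  leading term z: no divisor's leading term divides it; move 8z to the remainder.
  leading term 1: no divisor's leading term divides it; move 12 to the remainder.
  normal form = -4y + 8z + 12.
The normal form is nonzero, so p ∉ I. Since p minus its normal form lies in I, I + (p) = I + (r) where r = -4y + 8z + 12; decide whether this ideal is the whole ring.
Run Buchberger on G together with r (pairs among the g_i already reduce to 0 since G is a Gröbner basis):
g_1 = x^2 - 1/4xz, LT = x^2.
g_2 = y^2 + y - 2, LT = y^2.
r = -4y + 8z + 12, LT = y.

S(g_2,r): lcm = y^2. S = 2yz + 4y - 2.
  reduce S modulo (g_1, g_2, r):
  remainder 4z^2 + 14z + 10 ≠ 0; add m_4 = 4z^2 + 14z + 10 to the basis.

The other S-polynomials (S(g_1,g_2), S(g_1,r), S(g_1,m_4), S(g_2,m_4), S(r,m_4)) all reduce to 0 modulo the current basis, so we have a Gröbner basis.
Inter-reduce: drop elements whose leading term is divisible by another's, tail-reduce, and make monic.
Reduced Gröbner basis: {x^2 - 1/4xz, y - 2z - 3, z^2 + 7/2z + 5/2}.
The reduced Gröbner basis of I + (p) is {x^2 - 1/4xz, y - 2z - 3, z^2 + 7/2z + 5/2} ≠ {1}, a proper ideal, so the enlarged system stays consistent: p is independent of I, with normal form -4y + 8z + 12.

Ideal membership is decidable via reduction modulo a Gröbner basis.

x^2y - 1/4xyz + 4y^2 + 8z + 4 is independent of I; its normal form modulo I is -4y + 8z + 12.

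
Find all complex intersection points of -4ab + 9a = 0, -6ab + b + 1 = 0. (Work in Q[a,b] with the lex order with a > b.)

{(0, -1), (13/54, 9/4)}

Compute a lex Gröbner basis by Buchberger's algorithm.
f_1 = -4ab + 9a, LT = ab.
f_2 = -6ab + b + 1, LT = ab.

S(f_1,f_2): lcm = ab. S = -9/4a + 1/6b + 1/6.
  leading term a: no divisor's leading term divides it; move -9/4a to the remainder.
  leading term b: no divisor's leading term divides it; move 1/6b to the remainder.
  leading term 1: no divisor's leading term divides it; move 1/6 to the remainder.
  remainder -9/4a + 1/6b + 1/6 ≠ 0; add h_3 = -9/4a + 1/6b + 1/6 to the basis.

S(f_1,h_3): lcm = ab. S = -9/4a + 2/27b^2 + 2/27b.
  leading term a: subtract (1)·h_3 from -9/4a + 2/27b^2 + 2/27b → 2/27b^2 - 5/54b - 1/6
  leading term b^2: no divisor's leading term divides it; move 2/27b^2 to the remainder.
  leading term b: no divisor's leading term divides it; move -5/54b to the remainder.
  leading term 1: no divisor's leading term divides it; move -1/6 to the remainder.
  remainder 2/27b^2 - 5/54b - 1/6 ≠ 0; add h_4 = 2/27b^2 - 5/54b - 1/6 to the basis.

S(f_2,h_3): lcm = ab. S = 2/27b^2 - 5/54b - 1/6.
  leading term b^2: subtract (1)·h_4 from 2/27b^2 - 5/54b - 1/6 → 0
  remainder 0.

S(f_1,h_4): lcm = ab^2. S = -ab + 9/4a.
  leading term ab: subtract (1/4)·f_1 from -ab + 9/4a → 0
  remainder 0.

S(f_2,h_4): lcm = ab^2. S = 5/4ab + 9/4a - 1/6b^2 - 1/6b.
  leading term ab: subtract (-5/16)·f_1 from 5/4ab + 9/4a - 1/6b^2 - 1/6b → 81/16a - 1/6b^2 - 1/6b
  leading term a: subtract (-9/4)·h_3 from 81/16a - 1/6b^2 - 1/6b → -1/6b^2 + 5/24b + 3/8
  leading term b^2: subtract (-9/4)·h_4 from -1/6b^2 + 5/24b + 3/8 → 0
  remainder 0.

S(h_3,h_4): leading monomials are coprime, so the S-polynomial reduces to 0 (Buchberger's first criterion).
Every S-polynomial of the final basis reduces to 0, so we have a Gröbner basis.
Inter-reduce: drop elements whose leading term is divisible by another's, tail-reduce, and make monic.
Reduced Gröbner basis: {a - 2/27b - 2/27, b^2 - 5/4b - 9/4}.

From the last basis element, b^2 - 5/4b - 9/4 = 0, so b takes values in {-1, 9/4}. Each choice, substituted upward through the basis, yields the corresponding point(s) of the solution set.
  b = -1: the earlier basis element becomes a = 0, giving a = 0 — point (0, -1).
  b = 9/4: the earlier basis element becomes a - 13/54 = 0, giving a = 13/54 — point (13/54, 9/4).
Zero-dimensionality of the ideal guarantees finitely many solutions over ℂ.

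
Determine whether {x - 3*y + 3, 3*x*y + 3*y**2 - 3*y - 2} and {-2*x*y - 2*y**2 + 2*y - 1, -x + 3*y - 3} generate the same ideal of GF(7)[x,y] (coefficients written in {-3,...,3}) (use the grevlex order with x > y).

Yes, the ideals are equal.

For a fixed monomial order, each ideal has a unique reduced Gröbner basis; comparing bases decides equality.
Buchberger on the first generating set:
f_1 = x - 3*y + 3, LT = x.
f_2 = 3*x*y + 3*y**2 - 3*y - 2, LT = x*y.

S(f_1,f_2): lcm = x*y. S = 3*y**2 - 3*y + 3.
  leading term y**2: no divisor's leading term divides it; move 3*y**2 to the remainder.
  leading term y: no divisor's leading term divides it; move -3*y to the remainder.
  leading term 1: no divisor's leading term divides it; move 3 to the remainder.
  remainder 3*y**2 - 3*y + 3 ≠ 0; add g_3 = 3*y**2 - 3*y + 3 to the basis.

The other S-polynomials (S(f_1,g_3), S(f_2,g_3)) all reduce to 0 modulo the current basis, so we have a Gröbner basis.
Inter-reduce: drop elements whose leading term is divisible by another's, tail-reduce, and make monic.
Reduced Gröbner basis: {y**2 - y + 1, x - 3*y + 3}.

Buchberger on the second generating set:
h_1 = -2*x*y - 2*y**2 + 2*y - 1, LT = x*y.
h_2 = -x + 3*y - 3, LT = x.

S(h_1,h_2): lcm = x*y. S = -3*y**2 + 3*y - 3.
  leading term y**2: no divisor's leading term divides it; move -3*y**2 to the remainder.
  leading term y: no divisor's leading term divides it; move 3*y to the remainder.
  leading term 1: no divisor's leading term divides it; move -3 to the remainder.
  remainder -3*y**2 + 3*y - 3 ≠ 0; add k_3 = -3*y**2 + 3*y - 3 to the basis.

The other S-polynomials (S(h_1,k_3), S(h_2,k_3)) all reduce to 0 modulo the current basis, so we have a Gröbner basis.
Inter-reduce: drop elements whose leading term is divisible by another's, tail-reduce, and make monic.
Reduced Gröbner basis: {y**2 - y + 1, x - 3*y + 3}.

The two bases agree; hence the ideals are identical.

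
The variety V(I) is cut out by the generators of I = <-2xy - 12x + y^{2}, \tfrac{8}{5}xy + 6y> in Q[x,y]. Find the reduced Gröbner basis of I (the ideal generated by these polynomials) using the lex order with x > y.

f_1 = -2xy - 12x + y^{2}, LT = xy.
f_2 = \tfrac{8}{5}xy + 6y, LT = xy.

S(f_1,f_2): lcm = xy. S = 6x - \tfrac{1}{2}y^{2} - \tfrac{15}{4}y.
  leading term x: no divisor's leading term divides it; move 6x to the remainder.
  leading term y^{2}: no divisor's leading term divides it; move -\tfrac{1}{2}y^{2} to the remainder.
  leading term y: no divisor's leading term divides it; move -\tfrac{15}{4}y to the remainder.
  remainder 6x - \tfrac{1}{2}y^{2} - \tfrac{15}{4}y ≠ 0; add g_3 = 6x - \tfrac{1}{2}y^{2} - \tfrac{15}{4}y to the basis.

S(f_1,g_3): lcm = xy. S = 6x + \tfrac{1}{12}y^{3} + \tfrac{1}{8}y^{2}.
  leading term x: subtract (1)·g_3 from 6x + \tfrac{1}{12}y^{3} + \tfrac{1}{8}y^{2} → \tfrac{1}{12}y^{3} + \tfrac{5}{8}y^{2} + \tfrac{15}{4}y
  leading term y^{3}: no divisor's leading term divides it; move \tfrac{1}{12}y^{3} to the remainder.
  leading term y^{2}: no divisor's leading term divides it; move \tfrac{5}{8}y^{2} to the remainder.
  leading term y: no divisor's leading term divides it; move \tfrac{15}{4}y to the remainder.
  remainder \tfrac{1}{12}y^{3} + \tfrac{5}{8}y^{2} + \tfrac{15}{4}y ≠ 0; add g_4 = \tfrac{1}{12}y^{3} + \tfrac{5}{8}y^{2} + \tfrac{15}{4}y to the basis.

The other S-polynomials (S(f_2,g_3), S(f_1,g_4), S(f_2,g_4), S(g_3,g_4)) all reduce to 0 modulo the current basis, so we have a Gröbner basis.
Inter-reduce: drop elements whose leading term is divisible by another's, tail-reduce, and make monic.

G = {x - \tfrac{1}{12}y^{2} - \tfrac{5}{8}y, y^{3} + \tfrac{15}{2}y^{2} + 45y}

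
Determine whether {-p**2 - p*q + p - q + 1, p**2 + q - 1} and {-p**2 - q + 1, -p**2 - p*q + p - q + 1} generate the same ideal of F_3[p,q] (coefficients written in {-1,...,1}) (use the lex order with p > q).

Since reduced Gröbner bases are canonical representatives of ideals under a given ordering, it suffices to compute and compare them.
Buchberger on the first generating set:
f_1 = -p**2 - p*q + p - q + 1, LT = p**2.
f_2 = p**2 + q - 1, LT = p**2.

S(f_1,f_2): lcm = p**2. S = p*q - p.
  leading term p*q: no divisor's leading term divides it; move p*q to the remainder.
  leading term p: no divisor's leading term divides it; move -p to the remainder.
  remainder p*q - p ≠ 0; add g_3 = p*q - p to the basis.

S(f_1,g_3): lcm = p**2*q. S = p**2 + p*q**2 - p*q + q**2 - q.
  leading term p**2: subtract (-1)·f_1 from p**2 + p*q**2 - p*q + q**2 - q → p*q**2 + p*q + p + q**2 + q + 1
  leading term p*q**2: subtract (q)·g_3 from p*q**2 + p*q + p + q**2 + q + 1 → -p*q + p + q**2 + q + 1
  leading term p*q: subtract (-1)·g_3 from -p*q + p + q**2 + q + 1 → q**2 + q + 1
  leading term q**2: no divisor's leading term divides it; move q**2 to the remainder.
  leading term q: no divisor's leading term divides it; move q to the remainder.
  leading term 1: no divisor's leading term divides it; move 1 to the remainder.
  remainder q**2 + q + 1 ≠ 0; add g_4 = q**2 + q + 1 to the basis.

S(f_2,g_3): lcm = p**2*q. S = p**2 + q**2 - q.
  leading term p**2: subtract (-1)·f_1 from p**2 + q**2 - q → -p*q + p + q**2 + q + 1
  leading term p*q: subtract (-1)·g_3 from -p*q + p + q**2 + q + 1 → q**2 + q + 1
  leading term q**2: subtract (1)·g_4 from q**2 + q + 1 → 0
  remainder 0.

S(f_1,g_4): leading monomials are coprime, so the S-polynomial reduces to 0 (Buchberger's first criterion).
S(f_2,g_4): leading monomials are coprime, so the S-polynomial reduces to 0 (Buchberger's first criterion).
S(g_3,g_4): lcm = p*q**2. S = p*q - p.
  leading term p*q: subtract (1)·g_3 from p*q - p → 0
  remainder 0.

Every S-polynomial of the final basis reduces to 0, so we have a Gröbner basis.
Inter-reduce: drop elements whose leading term is divisible by another's, tail-reduce, and make monic.
Reduced Gröbner basis: {p**2 + q - 1, p*q - p, q**2 + q + 1}.

Buchberger on the second generating set:
h_1 = -p**2 - q + 1, LT = p**2.
h_2 = -p**2 - p*q + p - q + 1, LT = p**2.

S(h_1,h_2): lcm = p**2. S = -p*q + p.
  leading term p*q: no divisor's leading term divides it; move -p*q to the remainder.
  leading term p: no divisor's leading term divides it; move p to the remainder.
  remainder -p*q + p ≠ 0; add k_3 = -p*q + p to the basis.

S(h_1,k_3): lcm = p**2*q. S = p**2 + q**2 - q.
  leading term p**2: subtract (-1)·h_1 from p**2 + q**2 - q → q**2 + q + 1
  leading term q**2: no divisor's leading term divides it; move q**2 to the remainder.
  leading term q: no divisor's leading term divides it; move q to the remainder.
  leading term 1: no divisor's leading term divides it; move 1 to the remainder.
  remainder q**2 + q + 1 ≠ 0; add k_4 = q**2 + q + 1 to the basis.

S(h_2,k_3): lcm = p**2*q. S = p**2 + p*q**2 - p*q + q**2 - q.
  leading term p**2: subtract (-1)·h_1 from p**2 + p*q**2 - p*q + q**2 - q → p*q**2 - p*q + q**2 + q + 1
  leading term p*q**2: subtract (-q)·k_3 from p*q**2 - p*q + q**2 + q + 1 → q**2 + q + 1
  leading term q**2: subtract (1)·k_4 from q**2 + q + 1 → 0
  remainder 0.

S(h_1,k_4): leading monomials are coprime, so the S-polynomial reduces to 0 (Buchberger's first criterion).
S(h_2,k_4): leading monomials are coprime, so the S-polynomial reduces to 0 (Buchberger's first criterion).
S(k_3,k_4): lcm = p*q**2. S = p*q - p.
  leading term p*q: subtract (-1)·k_3 from p*q - p → 0
  remainder 0.

Every S-polynomial of the final basis reduces to 0, so we have a Gröbner basis.
Inter-reduce: drop elements whose leading term is divisible by another's, tail-reduce, and make monic.
Reduced Gröbner basis: {p**2 + q - 1, p*q - p, q**2 + q + 1}.

Same reduced basis, so the two generating sets span the same ideal.

Yes, the ideals are equal.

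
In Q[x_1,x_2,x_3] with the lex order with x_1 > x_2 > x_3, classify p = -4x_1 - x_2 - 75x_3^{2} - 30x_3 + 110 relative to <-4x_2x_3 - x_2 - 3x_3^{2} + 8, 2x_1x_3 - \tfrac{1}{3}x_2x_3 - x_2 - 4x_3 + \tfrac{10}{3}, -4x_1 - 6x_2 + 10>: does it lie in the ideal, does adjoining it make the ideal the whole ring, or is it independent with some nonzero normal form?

-4x_1 - x_2 - 75x_3^{2} - 30x_3 + 110 lies in I (it reduces to 0).

First compute the reduced Gröbner basis of I by Buchberger's algorithm.
f_1 = -4x_2x_3 - x_2 - 3x_3^{2} + 8, LT = x_2x_3.
f_2 = 2x_1x_3 - \tfrac{1}{3}x_2x_3 - x_2 - 4x_3 + \tfrac{10}{3}, LT = x_1x_3.
f_3 = -4x_1 - 6x_2 + 10, LT = x_1.

S(f_1,f_2): lcm = x_1x_2x_3. S = \tfrac{1}{4}x_1x_2 + \tfrac{3}{4}x_1x_3^{2} - 2x_1 + \tfrac{1}{6}x_2^{2}x_3 + \tfrac{1}{2}x_2^{2} + 2x_2x_3 - \tfrac{5}{3}x_2.
  leading term x_1x_2: subtract (-\tfrac{1}{16}x_2)·f_3 from \tfrac{1}{4}x_1x_2 + \tfrac{3}{4}x_1x_3^{2} - 2x_1 + \tfrac{1}{6}x_2^{2}x_3 + \tfrac{1}{2}x_2^{2} + 2x_2x_3 - \tfrac{5}{3}x_2 → \tfrac{3}{4}x_1x_3^{2} - 2x_1 + \tfrac{1}{6}x_2^{2}x_3 + \tfrac{1}{8}x_2^{2} + 2x_2x_3 - \tfrac{25}{24}x_2
  leading term x_1x_3^{2}: subtract (\tfrac{3}{8}x_3)·f_2 from \tfrac{3}{4}x_1x_3^{2} - 2x_1 + \tfrac{1}{6}x_2^{2}x_3 + \tfrac{1}{8}x_2^{2} + 2x_2x_3 - \tfrac{25}{24}x_2 → -2x_1 + \tfrac{1}{6}x_2^{2}x_3 + \tfrac{1}{8}x_2^{2} + \tfrac{1}{8}x_2x_3^{2} + \tfrac{19}{8}x_2x_3 - \tfrac{25}{24}x_2 + \tfrac{3}{2}x_3^{2} - \tfrac{5}{4}x_3
  leading term x_1: subtract (\tfrac{1}{2})·f_3 from -2x_1 + \tfrac{1}{6}x_2^{2}x_3 + \tfrac{1}{8}x_2^{2} + \tfrac{1}{8}x_2x_3^{2} + \tfrac{19}{8}x_2x_3 - \tfrac{25}{24}x_2 + \tfrac{3}{2}x_3^{2} - \tfrac{5}{4}x_3 → \tfrac{1}{6}x_2^{2}x_3 + \tfrac{1}{8}x_2^{2} + \tfrac{1}{8}x_2x_3^{2} + \tfrac{19}{8}x_2x_3 + \tfrac{47}{24}x_2 + \tfrac{3}{2}x_3^{2} - \tfrac{5}{4}x_3 - 5
  leading term x_2^{2}x_3: subtract (-\tfrac{1}{24}x_2)·f_1 from \tfrac{1}{6}x_2^{2}x_3 + \tfrac{1}{8}x_2^{2} + \tfrac{1}{8}x_2x_3^{2} + \tfrac{19}{8}x_2x_3 + \tfrac{47}{24}x_2 + \tfrac{3}{2}x_3^{2} - \tfrac{5}{4}x_3 - 5 → \tfrac{1}{12}x_2^{2} + \tfrac{19}{8}x_2x_3 + \tfrac{55}{24}x_2 + \tfrac{3}{2}x_3^{2} - \tfrac{5}{4}x_3 - 5
  leading term x_2^{2}: no divisor's leading term divides it; move \tfrac{1}{12}x_2^{2} to the remainder.
  leading term x_2x_3: subtract (-\tfrac{19}{32})·f_1 from \tfrac{19}{8}x_2x_3 + \tfrac{55}{24}x_2 + \tfrac{3}{2}x_3^{2} - \tfrac{5}{4}x_3 - 5 → \tfrac{163}{96}x_2 - \tfrac{9}{32}x_3^{2} - \tfrac{5}{4}x_3 - \tfrac{1}{4}
  leading term x_2: no divisor's leading term divides it; move \tfrac{163}{96}x_2 to the remainder.
  leading term x_3^{2}: no divisor's leading term divides it; move -\tfrac{9}{32}x_3^{2} to the remainder.
  leading term x_3: no divisor's leading term divides it; move -\tfrac{5}{4}x_3 to the remainder.
  leading term 1: no divisor's leading term divides it; move -\tfrac{1}{4} to the remainder.
  remainder \tfrac{1}{12}x_2^{2} + \tfrac{163}{96}x_2 - \tfrac{9}{32}x_3^{2} - \tfrac{5}{4}x_3 - \tfrac{1}{4} ≠ 0; add h_4 = \tfrac{1}{12}x_2^{2} + \tfrac{163}{96}x_2 - \tfrac{9}{32}x_3^{2} - \tfrac{5}{4}x_3 - \tfrac{1}{4} to the basis.

S(f_2,f_3): lcm = x_1x_3. S = -\tfrac{5}{3}x_2x_3 - \tfrac{1}{2}x_2 + \tfrac{1}{2}x_3 + \tfrac{5}{3}.
  leading term x_2x_3: subtract (\tfrac{5}{12})·f_1 from -\tfrac{5}{3}x_2x_3 - \tfrac{1}{2}x_2 + \tfrac{1}{2}x_3 + \tfrac{5}{3} → -\tfrac{1}{12}x_2 + \tfrac{5}{4}x_3^{2} + \tfrac{1}{2}x_3 - \tfrac{5}{3}
  leading term x_2: no divisor's leading term divides it; move -\tfrac{1}{12}x_2 to the remainder.
  leading term x_3^{2}: no divisor's leading term divides it; move \tfrac{5}{4}x_3^{2} to the remainder.
  leading term x_3: no divisor's leading term divides it; move \tfrac{1}{2}x_3 to the remainder.
  leading term 1: no divisor's leading term divides it; move -\tfrac{5}{3} to the remainder.
  remainder -\tfrac{1}{12}x_2 + \tfrac{5}{4}x_3^{2} + \tfrac{1}{2}x_3 - \tfrac{5}{3} ≠ 0; add h_5 = -\tfrac{1}{12}x_2 + \tfrac{5}{4}x_3^{2} + \tfrac{1}{2}x_3 - \tfrac{5}{3} to the basis.

S(f_1,h_4): lcm = x_2^{2}x_3. S = \tfrac{1}{4}x_2^{2} + \tfrac{3}{4}x_2x_3^{2} - \tfrac{163}{8}x_2x_3 - 2x_2 + \tfrac{27}{8}x_3^{3} + 15x_3^{2} + 3x_3.
  leading term x_2^{2}: subtract (3)·h_4 from \tfrac{1}{4}x_2^{2} + \tfrac{3}{4}x_2x_3^{2} - \tfrac{163}{8}x_2x_3 - 2x_2 + \tfrac{27}{8}x_3^{3} + 15x_3^{2} + 3x_3 → \tfrac{3}{4}x_2x_3^{2} - \tfrac{163}{8}x_2x_3 - \tfrac{227}{32}x_2 + \tfrac{27}{8}x_3^{3} + \tfrac{507}{32}x_3^{2} + \tfrac{27}{4}x_3 + \tfrac{3}{4}
  leading term x_2x_3^{2}: subtract (-\tfrac{3}{16}x_3)·f_1 from \tfrac{3}{4}x_2x_3^{2} - \tfrac{163}{8}x_2x_3 - \tfrac{227}{32}x_2 + \tfrac{27}{8}x_3^{3} + \tfrac{507}{32}x_3^{2} + \tfrac{27}{4}x_3 + \tfrac{3}{4} → -\tfrac{329}{16}x_2x_3 - \tfrac{227}{32}x_2 + \tfrac{45}{16}x_3^{3} + \tfrac{507}{32}x_3^{2} + \tfrac{33}{4}x_3 + \tfrac{3}{4}
  leading term x_2x_3: subtract (\tfrac{329}{64})·f_1 from -\tfrac{329}{16}x_2x_3 - \tfrac{227}{32}x_2 + \tfrac{45}{16}x_3^{3} + \tfrac{507}{32}x_3^{2} + \tfrac{33}{4}x_3 + \tfrac{3}{4} → -\tfrac{125}{64}x_2 + \tfrac{45}{16}x_3^{3} + \tfrac{2001}{64}x_3^{2} + \tfrac{33}{4}x_3 - \tfrac{323}{8}
  leading term x_2: subtract (\tfrac{375}{16})·h_5 from -\tfrac{125}{64}x_2 + \tfrac{45}{16}x_3^{3} + \tfrac{2001}{64}x_3^{2} + \tfrac{33}{4}x_3 - \tfrac{323}{8} → \tfrac{45}{16}x_3^{3} + \tfrac{63}{32}x_3^{2} - \tfrac{111}{32}x_3 - \tfrac{21}{16}
  leading term x_3^{3}: no divisor's leading term divides it; move \tfrac{45}{16}x_3^{3} to the remainder.
  leading term x_3^{2}: no divisor's leading term divides it; move \tfrac{63}{32}x_3^{2} to the remainder.
  leading term x_3: no divisor's leading term divides it; move -\tfrac{111}{32}x_3 to the remainder.
  leading term 1: no divisor's leading term divides it; move -\tfrac{21}{16} to the remainder.
  remainder \tfrac{45}{16}x_3^{3} + \tfrac{63}{32}x_3^{2} - \tfrac{111}{32}x_3 - \tfrac{21}{16} ≠ 0; add h_6 = \tfrac{45}{16}x_3^{3} + \tfrac{63}{32}x_3^{2} - \tfrac{111}{32}x_3 - \tfrac{21}{16} to the basis.

The other S-polynomials (S(f_1,f_3), S(f_2,h_4), S(f_3,h_4), S(f_1,h_5), S(f_2,h_5), S(f_3,h_5), S(h_4,h_5), S(f_1,h_6), S(f_2,h_6), S(f_3,h_6), S(h_4,h_6), S(h_5,h_6)) all reduce to 0 modulo the current basis, so we have a Gröbner basis.
Inter-reduce: drop elements whose leading term is divisible by another's, tail-reduce, and make monic.
Reduced Gröbner basis: {x_1 + \tfrac{45}{2}x_3^{2} + 9x_3 - \tfrac{65}{2}, x_2 - 15x_3^{2} - 6x_3 + 20, x_3^{3} + \tfrac{7}{10}x_3^{2} - \tfrac{37}{30}x_3 - \tfrac{7}{15}}.
Label its elements g_1 = x_1 + \tfrac{45}{2}x_3^{2} + 9x_3 - \tfrac{65}{2}, g_2 = x_2 - 15x_3^{2} - 6x_3 + 20, g_3 = x_3^{3} + \tfrac{7}{10}x_3^{2} - \tfrac{37}{30}x_3 - \tfrac{7}{15}.

Reduce p = -4x_1 - x_2 - 75x_3^{2} - 30x_3 + 110 modulo G:
  leading term x_1: subtract (-4)·g_1 from -4x_1 - x_2 - 75x_3^{2} - 30x_3 + 110 → -x_2 + 15x_3^{2} + 6x_3 - 20
  leading term x_2: subtract (-1)·g_2 from -x_2 + 15x_3^{2} + 6x_3 - 20 → 0
  normal form = 0.
Since the normal form is 0, p ∈ I.

The remainder on division by a Gröbner basis is unique — it is the normal form.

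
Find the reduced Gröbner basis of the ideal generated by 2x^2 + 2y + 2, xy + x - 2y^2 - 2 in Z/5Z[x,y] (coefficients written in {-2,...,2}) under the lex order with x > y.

G = {x + y^3 - 2y^2 - y - 2, y^4 - y^3 - y^2 + 2y}

f_1 = 2x^2 + 2y + 2, LT = x^2.
f_2 = xy + x - 2y^2 - 2, LT = xy.

S(f_1,f_2): lcm = x^2y. S = -x^2 + 2xy^2 + 2x + y^2 + y.
  reduce S modulo (f_1, f_2):
  remainder -x - y^3 + 2y^2 + y + 2 ≠ 0; add g_3 = -x - y^3 + 2y^2 + y + 2 to the basis.

S(f_1,g_3): lcm = x^2. S = -xy^3 + 2xy^2 + xy + 2x + y + 1.
  reduce S modulo (f_1, f_2, g_3):
  remainder -2y^4 + 2y^3 + 2y^2 + y ≠ 0; add g_4 = -2y^4 + 2y^3 + 2y^2 + y to the basis.

The other S-polynomials (S(f_2,g_3), S(f_1,g_4), S(f_2,g_4), S(g_3,g_4)) all reduce to 0 modulo the current basis, so we have a Gröbner basis.
Inter-reduce: drop elements whose leading term is divisible by another's, tail-reduce, and make monic.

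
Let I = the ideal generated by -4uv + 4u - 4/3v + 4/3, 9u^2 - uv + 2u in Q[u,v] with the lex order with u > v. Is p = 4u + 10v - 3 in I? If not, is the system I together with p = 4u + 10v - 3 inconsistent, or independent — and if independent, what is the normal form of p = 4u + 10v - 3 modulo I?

First compute the reduced Gröbner basis of I by Buchberger's algorithm.
f_1 = -4uv + 4u - 4/3v + 4/3, LT = uv.
f_2 = 9u^2 - uv + 2u, LT = u^2.

S(f_1,f_2): lcm = u^2v. S = -u^2 + 1/9uv^2 + 1/9uv - 1/3u.
  reduce S modulo (f_1, f_2):
  remainder -1/27v^2 + 1/27 ≠ 0; add h_3 = -1/27v^2 + 1/27 to the basis.

The other S-polynomials (S(f_1,h_3), S(f_2,h_3)) all reduce to 0 modulo the current basis, so we have a Gröbner basis.
Inter-reduce: drop elements whose leading term is divisible by another's, tail-reduce, and make monic.
Reduced Gröbner basis: {u^2 + 1/9u + 1/27v - 1/27, uv - u + 1/3v - 1/3, v^2 - 1}.
Label its elements g_1 = u^2 + 1/9u + 1/27v - 1/27, g_2 = uv - u + 1/3v - 1/3, g_3 = v^2 - 1.

Reduce p = 4u + 10v - 3 modulo G:
  leading term u: no divisor's leading term divides it; move 4u to the remainder.
  leading term v: no divisor's leading term divides it; move 10v to the remainder.
  leading term 1: no divisor's leading term divides it; move -3 to the remainder.
  normal form = 4u + 10v - 3.
The normal form is nonzero, so p ∉ I. Since p minus its normal form lies in I, I + (p) = I + (r) where r = 4u + 10v - 3; decide whether this ideal is the whole ring.
Run Buchberger on G together with r (pairs among the g_i already reduce to 0 since G is a Gröbner basis):
g_1 = u^2 + 1/9u + 1/27v - 1/27, LT = u^2.
g_2 = uv - u + 1/3v - 1/3, LT = uv.
g_3 = v^2 - 1, LT = v^2.
r = 4u + 10v - 3, LT = u.

S(g_1,r): lcm = u^2. S = -5/2uv + 31/36u + 1/27v - 1/27.
  reduce S modulo (g_1, g_2, g_3, r):
  remainder 1073/216v - 907/432 ≠ 0; add m_5 = 1073/216v - 907/432 to the basis.

S(g_2,r): lcm = uv. S = -u - 5/2v^2 + 13/12v - 1/3.
  reduce S modulo (g_1, g_2, g_3, r, m_5):
  remainder -17759/8584 ≠ 0; add m_6 = -17759/8584 to the basis.

The other S-polynomials (S(g_1,g_2), S(g_1,g_3), S(g_2,g_3), S(g_3,r), S(g_1,m_5), S(g_2,m_5), S(g_3,m_5), S(r,m_5), S(g_1,m_6), S(g_2,m_6), S(g_3,m_6), S(r,m_6), S(m_5,m_6)) all reduce to 0 modulo the current basis, so we have a Gröbner basis.
Inter-reduce: drop elements whose leading term is divisible by another's, tail-reduce, and make monic.
Reduced Gröbner basis: {1}.
The reduced Gröbner basis of I + (p) is {1}: the ideal is the whole ring, so the enlarged system has no common solution — adjoining p is inconsistent.

Ideal membership is decidable via reduction modulo a Gröbner basis.

Adjoining 4u + 10v - 3 makes the ideal the whole ring: the system is inconsistent.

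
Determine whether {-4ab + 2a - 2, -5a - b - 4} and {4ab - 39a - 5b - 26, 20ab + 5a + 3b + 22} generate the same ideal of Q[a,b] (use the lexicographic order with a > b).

Since reduced Gröbner bases are canonical representatives of ideals under a given ordering, it suffices to compute and compare them.
Buchberger on the first generating set:
f_1 = -4ab + 2a - 2, LT = ab.
f_2 = -5a - b - 4, LT = a.

S(f_1,f_2): lcm = ab. S = -1/2a - 1/5b^2 - 4/5b + 1/2.
  leading term a: subtract (1/10)·f_2 from -1/2a - 1/5b^2 - 4/5b + 1/2 → -1/5b^2 - 7/10b + 9/10
  leading term b^2: no divisor's leading term divides it; move -1/5b^2 to the remainder.
  leading term b: no divisor's leading term divides it; move -7/10b to the remainder.
  leading term 1: no divisor's leading term divides it; move 9/10 to the remainder.
  remainder -1/5b^2 - 7/10b + 9/10 ≠ 0; add g_3 = -1/5b^2 - 7/10b + 9/10 to the basis.

S(f_1,g_3): lcm = ab^2. S = -4ab + 9/2a + 1/2b.
  leading term ab: subtract (1)·f_1 from -4ab + 9/2a + 1/2b → 5/2a + 1/2b + 2
  leading term a: subtract (-1/2)·f_2 from 5/2a + 1/2b + 2 → 0
  remainder 0.

S(f_2,g_3): leading monomials are coprime, so the S-polynomial reduces to 0 (Buchberger's first criterion).
Every S-polynomial of the final basis reduces to 0, so we have a Gröbner basis.
Inter-reduce: drop elements whose leading term is divisible by another's, tail-reduce, and make monic.
Reduced Gröbner basis: {a + 1/5b + 4/5, b^2 + 7/2b - 9/2}.

Buchberger on the second generating set:
h_1 = 4ab - 39a - 5b - 26, LT = ab.
h_2 = 20ab + 5a + 3b + 22, LT = ab.

S(h_1,h_2): lcm = ab. S = -10a - 7/5b - 38/5.
  leading term a: no divisor's leading term divides it; move -10a to the remainder.
  leading term b: no divisor's leading term divides it; move -7/5b to the remainder.
  leading term 1: no divisor's leading term divides it; move -38/5 to the remainder.
  remainder -10a - 7/5b - 38/5 ≠ 0; add k_3 = -10a - 7/5b - 38/5 to the basis.

S(h_1,k_3): lcm = ab. S = -39/4a - 7/50b^2 - 201/100b - 13/2.
  leading term a: subtract (39/40)·k_3 from -39/4a - 7/50b^2 - 201/100b - 13/2 → -7/50b^2 - 129/200b + 91/100
  leading term b^2: no divisor's leading term divides it; move -7/50b^2 to the remainder.
  leading term b: no divisor's leading term divides it; move -129/200b to the remainder.
  leading term 1: no divisor's leading term divides it; move 91/100 to the remainder.
  remainder -7/50b^2 - 129/200b + 91/100 ≠ 0; add k_4 = -7/50b^2 - 129/200b + 91/100 to the basis.

S(h_2,k_3): lcm = ab. S = 1/4a - 7/50b^2 - 61/100b + 11/10.
  leading term a: subtract (-1/40)·k_3 from 1/4a - 7/50b^2 - 61/100b + 11/10 → -7/50b^2 - 129/200b + 91/100
  leading term b^2: subtract (1)·k_4 from -7/50b^2 - 129/200b + 91/100 → 0
  remainder 0.

S(h_1,k_4): lcm = ab^2. S = -201/14ab + 13/2a - 5/4b^2 - 13/2b.
  leading term ab: subtract (-201/56)·h_1 from -201/14ab + 13/2a - 5/4b^2 - 13/2b → -7475/56a - 5/4b^2 - 1369/56b - 2613/28
  leading term a: subtract (1495/112)·k_3 from -7475/56a - 5/4b^2 - 1369/56b - 2613/28 → -5/4b^2 - 645/112b + 65/8
  leading term b^2: subtract (125/14)·k_4 from -5/4b^2 - 645/112b + 65/8 → 0
  remainder 0.

S(h_2,k_4): lcm = ab^2. S = -61/14ab + 13/2a + 3/20b^2 + 11/10b.
  leading term ab: subtract (-61/56)·h_1 from -61/14ab + 13/2a + 3/20b^2 + 11/10b → -2015/56a + 3/20b^2 - 1217/280b - 793/28
  leading term a: subtract (403/112)·k_3 from -2015/56a + 3/20b^2 - 1217/280b - 793/28 → 3/20b^2 + 387/560b - 39/40
  leading term b^2: subtract (-15/14)·k_4 from 3/20b^2 + 387/560b - 39/40 → 0
  remainder 0.

S(k_3,k_4): leading monomials are coprime, so the S-polynomial reduces to 0 (Buchberger's first criterion).
Every S-polynomial of the final basis reduces to 0, so we have a Gröbner basis.
Inter-reduce: drop elements whose leading term is divisible by another's, tail-reduce, and make monic.
Reduced Gröbner basis: {a + 7/50b + 19/25, b^2 + 129/28b - 13/2}.

Since the reduced bases disagree, the two ideals are not the same.

No, the ideals differ.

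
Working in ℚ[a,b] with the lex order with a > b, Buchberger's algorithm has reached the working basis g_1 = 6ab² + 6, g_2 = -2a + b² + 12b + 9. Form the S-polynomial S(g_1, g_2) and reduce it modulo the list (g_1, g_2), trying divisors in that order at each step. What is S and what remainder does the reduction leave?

lcm(LM(g_1), LM(g_2)) = ab².
S = (lcm/LT(g_1))·g_1 − (lcm/LT(g_2))·g_2 = ½b⁴ + 6b³ + 9/2b² + 1.
Reduce S modulo (g_1, g_2) in that order:
  leading term b⁴: no divisor's leading term divides it; move ½b⁴ to the remainder.
  leading term b³: no divisor's leading term divides it; move 6b³ to the remainder.
  leading term b²: no divisor's leading term divides it; move 9/2b² to the remainder.
  leading term 1: no divisor's leading term divides it; move 1 to the remainder.
The remainder ½b⁴ + 6b³ + 9/2b² + 1 is nonzero, so it would be added as the next basis element.
An S-polynomial is built so that the two leading terms cancel; whether anything survives reduction is exactly the Gröbner-basis criterion.

S(g_1, g_2) = ½b⁴ + 6b³ + 9/2b² + 1; remainder on division = ½b⁴ + 6b³ + 9/2b² + 1.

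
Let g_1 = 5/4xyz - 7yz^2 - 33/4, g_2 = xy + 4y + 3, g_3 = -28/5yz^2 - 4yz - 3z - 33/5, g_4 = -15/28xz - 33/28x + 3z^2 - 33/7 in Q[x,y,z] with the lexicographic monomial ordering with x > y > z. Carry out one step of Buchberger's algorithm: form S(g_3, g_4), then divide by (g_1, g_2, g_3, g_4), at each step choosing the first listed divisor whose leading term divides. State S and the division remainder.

lcm(LM(g_3), LM(g_4)) = xyz^2.
S = (lcm/LT(g_3))·g_3 − (lcm/LT(g_4))·g_4 = -52/35xyz + 15/28xz + 33/28x + 28/5yz^3 - 44/5yz.
Reduce S modulo (g_1, g_2, g_3, g_4) in that order:
  leading term xyz: subtract (-208/175)·g_1 from -52/35xyz + 15/28xz + 33/28x + 28/5yz^3 - 44/5yz → 15/28xz + 33/28x + 28/5yz^3 - 208/25yz^2 - 44/5yz - 1716/175
  leading term xz: subtract (-1)·g_4 from 15/28xz + 33/28x + 28/5yz^3 - 208/25yz^2 - 44/5yz - 1716/175 → 28/5yz^3 - 208/25yz^2 - 44/5yz + 3z^2 - 363/25
  leading term yz^3: subtract (-z)·g_3 from 28/5yz^3 - 208/25yz^2 - 44/5yz + 3z^2 - 363/25 → -308/25yz^2 - 44/5yz - 33/5z - 363/25
  leading term yz^2: subtract (11/5)·g_3 from -308/25yz^2 - 44/5yz - 33/5z - 363/25 → 0
The remainder is 0, so this S-polynomial contributes no new basis element.
This is the inner loop of Buchberger's algorithm — each nonzero remainder becomes a new basis element.

S(g_3, g_4) = -52/35xyz + 15/28xz + 33/28x + 28/5yz^3 - 44/5yz; remainder on division = 0.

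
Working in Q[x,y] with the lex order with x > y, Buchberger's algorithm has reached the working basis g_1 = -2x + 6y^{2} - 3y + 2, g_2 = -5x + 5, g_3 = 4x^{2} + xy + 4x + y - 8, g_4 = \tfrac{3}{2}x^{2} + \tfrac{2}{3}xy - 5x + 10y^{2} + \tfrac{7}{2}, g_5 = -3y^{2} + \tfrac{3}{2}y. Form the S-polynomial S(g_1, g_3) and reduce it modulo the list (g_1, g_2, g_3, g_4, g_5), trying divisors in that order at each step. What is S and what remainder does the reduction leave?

S(g_1, g_3) = -3xy^{2} + \tfrac{5}{4}xy - 2x - \tfrac{1}{4}y + 2; remainder on division = -\tfrac{1}{2}y.

lcm(LM(g_1), LM(g_3)) = x^{2}.
S = (lcm/LT(g_1))·g_1 − (lcm/LT(g_3))·g_3 = -3xy^{2} + \tfrac{5}{4}xy - 2x - \tfrac{1}{4}y + 2.
Reduce S modulo (g_1, g_2, g_3, g_4, g_5) in that order:
  leading term xy^{2}: subtract (\tfrac{3}{2}y^{2})·g_1 from -3xy^{2} + \tfrac{5}{4}xy - 2x - \tfrac{1}{4}y + 2 → \tfrac{5}{4}xy - 2x - 9y^{4} + \tfrac{9}{2}y^{3} - 3y^{2} - \tfrac{1}{4}y + 2
  leading term xy: subtract (-\tfrac{5}{8}y)·g_1 from \tfrac{5}{4}xy - 2x - 9y^{4} + \tfrac{9}{2}y^{3} - 3y^{2} - \tfrac{1}{4}y + 2 → -2x - 9y^{4} + \tfrac{33}{4}y^{3} - \tfrac{39}{8}y^{2} + y + 2
  leading term x: subtract (1)·g_1 from -2x - 9y^{4} + \tfrac{33}{4}y^{3} - \tfrac{39}{8}y^{2} + y + 2 → -9y^{4} + \tfrac{33}{4}y^{3} - \tfrac{87}{8}y^{2} + 4y
  leading term y^{4}: subtract (3y^{2})·g_5 from -9y^{4} + \tfrac{33}{4}y^{3} - \tfrac{87}{8}y^{2} + 4y → \tfrac{15}{4}y^{3} - \tfrac{87}{8}y^{2} + 4y
  leading term y^{3}: subtract (-\tfrac{5}{4}y)·g_5 from \tfrac{15}{4}y^{3} - \tfrac{87}{8}y^{2} + 4y → -9y^{2} + 4y
  leading term y^{2}: subtract (3)·g_5 from -9y^{2} + 4y → -\tfrac{1}{2}y
  leading term y: no divisor's leading term divides it; move -\tfrac{1}{2}y to the remainder.
The remainder -\tfrac{1}{2}y is nonzero, so it would be added as the next basis element.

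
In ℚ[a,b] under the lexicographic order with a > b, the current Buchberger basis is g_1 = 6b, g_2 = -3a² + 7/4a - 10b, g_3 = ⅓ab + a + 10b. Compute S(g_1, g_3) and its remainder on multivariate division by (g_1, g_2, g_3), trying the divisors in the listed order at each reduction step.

lcm(LM(g_1), LM(g_3)) = ab.
S = (lcm/LT(g_1))·g_1 − (lcm/LT(g_3))·g_3 = -3a - 30b.
Reduce S modulo (g_1, g_2, g_3) in that order:
  leading term a: no divisor's leading term divides it; move -3a to the remainder.
  leading term b: subtract (-5)·g_1 from -30b → 0
The remainder -3a is nonzero, so it would be added as the next basis element.

S(g_1, g_3) = -3a - 30b; remainder on division = -3a.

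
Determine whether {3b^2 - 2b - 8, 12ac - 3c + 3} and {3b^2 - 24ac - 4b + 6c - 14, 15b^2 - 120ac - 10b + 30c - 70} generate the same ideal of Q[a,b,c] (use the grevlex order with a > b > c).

No, the ideals differ.

Since reduced Gröbner bases are canonical representatives of ideals under a given ordering, it suffices to compute and compare them.
Buchberger on the first generating set:
f_1 = 3b^2 - 2b - 8, LT = b^2.
f_2 = 12ac - 3c + 3, LT = ac.

S(f_1,f_2): leading monomials are coprime, so the S-polynomial reduces to 0 (Buchberger's first criterion).
Every S-polynomial of the final basis reduces to 0, so we have a Gröbner basis.
Inter-reduce: drop elements whose leading term is divisible by another's, tail-reduce, and make monic.
Reduced Gröbner basis: {b^2 - 2/3b - 8/3, ac - 1/4c + 1/4}.

Buchberger on the second generating set:
h_1 = 3b^2 - 24ac - 4b + 6c - 14, LT = b^2.
h_2 = 15b^2 - 120ac - 10b + 30c - 70, LT = b^2.

S(h_1,h_2): lcm = b^2. S = -2/3b.
  leading term b: no divisor's leading term divides it; move -2/3b to the remainder.
  remainder -2/3b ≠ 0; add k_3 = -2/3b to the basis.

S(h_1,k_3): lcm = b^2. S = -8ac - 4/3b + 2c - 14/3.
  leading term ac: no divisor's leading term divides it; move -8ac to the remainder.
  leading term b: subtract (2)·k_3 from -4/3b + 2c - 14/3 → 2c - 14/3
  leading term c: no divisor's leading term divides it; move 2c to the remainder.
  leading term 1: no divisor's leading term divides it; move -14/3 to the remainder.
  remainder -8ac + 2c - 14/3 ≠ 0; add k_4 = -8ac + 2c - 14/3 to the basis.

S(h_2,k_3): lcm = b^2. S = -8ac - 2/3b + 2c - 14/3.
  leading term ac: subtract (1)·k_4 from -8ac - 2/3b + 2c - 14/3 → -2/3b
  leading term b: subtract (1)·k_3 from -2/3b → 0
  remainder 0.

S(h_1,k_4): leading monomials are coprime, so the S-polynomial reduces to 0 (Buchberger's first criterion).
S(h_2,k_4): leading monomials are coprime, so the S-polynomial reduces to 0 (Buchberger's first criterion).
S(k_3,k_4): leading monomials are coprime, so the S-polynomial reduces to 0 (Buchberger's first criterion).
Every S-polynomial of the final basis reduces to 0, so we have a Gröbner basis.
Inter-reduce: drop elements whose leading term is divisible by another's, tail-reduce, and make monic.
Reduced Gröbner basis: {ac - 1/4c + 7/12, b}.

The bases are distinct; the ideals are different.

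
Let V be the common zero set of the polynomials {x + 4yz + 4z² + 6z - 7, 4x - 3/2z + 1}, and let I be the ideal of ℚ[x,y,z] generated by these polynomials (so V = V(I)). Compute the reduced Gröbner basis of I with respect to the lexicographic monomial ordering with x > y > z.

G = {x - ⅜z + ¼, yz + z² + 51/32z - 29/16}

f_1 = x + 4yz + 4z² + 6z - 7, LT = x.
f_2 = 4x - 3/2z + 1, LT = x.

S(f_1,f_2): lcm = x. S = 4yz + 4z² + 51/8z - 29/4.
  leading term yz: no divisor's leading term divides it; move 4yz to the remainder.
  leading term z²: no divisor's leading term divides it; move 4z² to the remainder.
  leading term z: no divisor's leading term divides it; move 51/8z to the remainder.
  leading term 1: no divisor's leading term divides it; move -29/4 to the remainder.
  remainder 4yz + 4z² + 51/8z - 29/4 ≠ 0; add g_3 = 4yz + 4z² + 51/8z - 29/4 to the basis.

The other S-polynomials (S(f_1,g_3), S(f_2,g_3)) all reduce to 0 modulo the current basis, so we have a Gröbner basis.
Inter-reduce: drop elements whose leading term is divisible by another's, tail-reduce, and make monic.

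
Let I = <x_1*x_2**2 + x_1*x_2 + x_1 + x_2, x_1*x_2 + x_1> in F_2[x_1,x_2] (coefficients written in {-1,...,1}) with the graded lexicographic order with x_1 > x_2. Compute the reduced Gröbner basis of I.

f_1 = x_1*x_2**2 + x_1*x_2 + x_1 + x_2, LT = x_1*x_2**2.
f_2 = x_1*x_2 + x_1, LT = x_1*x_2.

S(f_1,f_2): lcm = x_1*x_2**2. S = x_1 + x_2.
  leading term x_1: no divisor's leading term divides it; move x_1 to the remainder.
  leading term x_2: no divisor's leading term divides it; move x_2 to the remainder.
  remainder x_1 + x_2 ≠ 0; add g_3 = x_1 + x_2 to the basis.

S(f_1,g_3): lcm = x_1*x_2**2. S = x_2**3 + x_1*x_2 + x_1 + x_2.
  leading term x_2**3: no divisor's leading term divides it; move x_2**3 to the remainder.
  leading term x_1*x_2: subtract (1)·f_2 from x_1*x_2 + x_1 + x_2 → x_2
  leading term x_2: no divisor's leading term divides it; move x_2 to the remainder.
  remainder x_2**3 + x_2 ≠ 0; add g_4 = x_2**3 + x_2 to the basis.

S(f_2,g_3): lcm = x_1*x_2. S = x_2**2 + x_1.
  leading term x_2**2: no divisor's leading term divides it; move x_2**2 to the remainder.
  leading term x_1: subtract (1)·g_3 from x_1 → x_2
  leading term x_2: no divisor's leading term divides it; move x_2 to the remainder.
  remainder x_2**2 + x_2 ≠ 0; add g_5 = x_2**2 + x_2 to the basis.

The other S-polynomials (S(f_1,g_4), S(f_2,g_4), S(g_3,g_4), S(f_1,g_5), S(f_2,g_5), S(g_3,g_5), S(g_4,g_5)) all reduce to 0 modulo the current basis, so we have a Gröbner basis.
Inter-reduce: drop elements whose leading term is divisible by another's, tail-reduce, and make monic.

G = {x_2**2 + x_2, x_1 + x_2}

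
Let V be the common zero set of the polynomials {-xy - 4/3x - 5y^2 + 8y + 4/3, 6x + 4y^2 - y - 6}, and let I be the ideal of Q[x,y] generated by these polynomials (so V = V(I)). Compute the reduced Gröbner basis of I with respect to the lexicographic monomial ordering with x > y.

G = {x + 2/3y^2 - 1/6y - 1, y^3 - 77/12y^2 + 61/6y}

f_1 = -xy - 4/3x - 5y^2 + 8y + 4/3, LT = xy.
f_2 = 6x + 4y^2 - y - 6, LT = x.

S(f_1,f_2): lcm = xy. S = 4/3x - 2/3y^3 + 31/6y^2 - 7y - 4/3.
  reduce S modulo (f_1, f_2):
  remainder -2/3y^3 + 77/18y^2 - 61/9y ≠ 0; add g_3 = -2/3y^3 + 77/18y^2 - 61/9y to the basis.

The other S-polynomials (S(f_1,g_3), S(f_2,g_3)) all reduce to 0 modulo the current basis, so we have a Gröbner basis.
Inter-reduce: drop elements whose leading term is divisible by another's, tail-reduce, and make monic.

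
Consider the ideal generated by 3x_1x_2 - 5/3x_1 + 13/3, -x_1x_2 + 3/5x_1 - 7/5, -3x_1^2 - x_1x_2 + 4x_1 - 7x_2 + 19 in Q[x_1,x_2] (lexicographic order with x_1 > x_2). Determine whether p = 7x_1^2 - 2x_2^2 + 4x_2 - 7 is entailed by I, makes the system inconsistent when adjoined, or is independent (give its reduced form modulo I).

7x_1^2 - 2x_2^2 + 4x_2 - 7 lies in I (it reduces to 0).

First compute the reduced Gröbner basis of I by Buchberger's algorithm.
f_1 = 3x_1x_2 - 5/3x_1 + 13/3, LT = x_1x_2.
f_2 = -x_1x_2 + 3/5x_1 - 7/5, LT = x_1x_2.
f_3 = -3x_1^2 - x_1x_2 + 4x_1 - 7x_2 + 19, LT = x_1^2.

S(f_1,f_2): lcm = x_1x_2. S = 2/45x_1 + 2/45.
  leading term x_1: no divisor's leading term divides it; move 2/45x_1 to the remainder.
  leading term 1: no divisor's leading term divides it; move 2/45 to the remainder.
  remainder 2/45x_1 + 2/45 ≠ 0; add h_4 = 2/45x_1 + 2/45 to the basis.

S(f_1,f_3): lcm = x_1^2x_2. S = -5/9x_1^2 - 1/3x_1x_2^2 + 4/3x_1x_2 + 13/9x_1 - 7/3x_2^2 + 19/3x_2.
  leading term x_1^2: subtract (5/27)·f_3 from -5/9x_1^2 - 1/3x_1x_2^2 + 4/3x_1x_2 + 13/9x_1 - 7/3x_2^2 + 19/3x_2 → -1/3x_1x_2^2 + 41/27x_1x_2 + 19/27x_1 - 7/3x_2^2 + 206/27x_2 - 95/27
  leading term x_1x_2^2: subtract (-1/9x_2)·f_1 from -1/3x_1x_2^2 + 41/27x_1x_2 + 19/27x_1 - 7/3x_2^2 + 206/27x_2 - 95/27 → 4/3x_1x_2 + 19/27x_1 - 7/3x_2^2 + 73/9x_2 - 95/27
  leading term x_1x_2: subtract (4/9)·f_1 from 4/3x_1x_2 + 19/27x_1 - 7/3x_2^2 + 73/9x_2 - 95/27 → 13/9x_1 - 7/3x_2^2 + 73/9x_2 - 49/9
  leading term x_1: subtract (65/2)·h_4 from 13/9x_1 - 7/3x_2^2 + 73/9x_2 - 49/9 → -7/3x_2^2 + 73/9x_2 - 62/9
  leading term x_2^2: no divisor's leading term divides it; move -7/3x_2^2 to the remainder.
  leading term x_2: no divisor's leading term divides it; move 73/9x_2 to the remainder.
  leading term 1: no divisor's leading term divides it; move -62/9 to the remainder.
  remainder -7/3x_2^2 + 73/9x_2 - 62/9 ≠ 0; add h_5 = -7/3x_2^2 + 73/9x_2 - 62/9 to the basis.

S(f_2,f_3): lcm = x_1^2x_2. S = -3/5x_1^2 - 1/3x_1x_2^2 + 4/3x_1x_2 + 7/5x_1 - 7/3x_2^2 + 19/3x_2.
  leading term x_1^2: subtract (1/5)·f_3 from -3/5x_1^2 - 1/3x_1x_2^2 + 4/3x_1x_2 + 7/5x_1 - 7/3x_2^2 + 19/3x_2 → -1/3x_1x_2^2 + 23/15x_1x_2 + 3/5x_1 - 7/3x_2^2 + 116/15x_2 - 19/5
  leading term x_1x_2^2: subtract (-1/9x_2)·f_1 from -1/3x_1x_2^2 + 23/15x_1x_2 + 3/5x_1 - 7/3x_2^2 + 116/15x_2 - 19/5 → 182/135x_1x_2 + 3/5x_1 - 7/3x_2^2 + 1109/135x_2 - 19/5
  leading term x_1x_2: subtract (182/405)·f_1 from 182/135x_1x_2 + 3/5x_1 - 7/3x_2^2 + 1109/135x_2 - 19/5 → 1639/1215x_1 - 7/3x_2^2 + 1109/135x_2 - 6983/1215
  leading term x_1: subtract (1639/54)·h_4 from 1639/1215x_1 - 7/3x_2^2 + 1109/135x_2 - 6983/1215 → -7/3x_2^2 + 1109/135x_2 - 958/135
  leading term x_2^2: subtract (1)·h_5 from -7/3x_2^2 + 1109/135x_2 - 958/135 → 14/135x_2 - 28/135
  leading term x_2: no divisor's leading term divides it; move 14/135x_2 to the remainder.
  leading term 1: no divisor's leading term divides it; move -28/135 to the remainder.
  remainder 14/135x_2 - 28/135 ≠ 0; add h_6 = 14/135x_2 - 28/135 to the basis.

S(f_1,h_4): lcm = x_1x_2. S = -5/9x_1 - x_2 + 13/9.
  leading term x_1: subtract (-25/2)·h_4 from -5/9x_1 - x_2 + 13/9 → -x_2 + 2
  leading term x_2: subtract (-135/14)·h_6 from -x_2 + 2 → 0
  remainder 0.

S(f_2,h_4): lcm = x_1x_2. S = -3/5x_1 - x_2 + 7/5.
  leading term x_1: subtract (-27/2)·h_4 from -3/5x_1 - x_2 + 7/5 → -x_2 + 2
  leading term x_2: subtract (-135/14)·h_6 from -x_2 + 2 → 0
  remainder 0.

S(f_3,h_4): lcm = x_1^2. S = 1/3x_1x_2 - 7/3x_1 + 7/3x_2 - 19/3.
  leading term x_1x_2: subtract (1/9)·f_1 from 1/3x_1x_2 - 7/3x_1 + 7/3x_2 - 19/3 → -58/27x_1 + 7/3x_2 - 184/27
  leading term x_1: subtract (-145/3)·h_4 from -58/27x_1 + 7/3x_2 - 184/27 → 7/3x_2 - 14/3
  leading term x_2: subtract (45/2)·h_6 from 7/3x_2 - 14/3 → 0
  remainder 0.

S(f_1,h_5): lcm = x_1x_2^2. S = 184/63x_1x_2 - 62/21x_1 + 13/9x_2.
  leading term x_1x_2: subtract (184/189)·f_1 from 184/63x_1x_2 - 62/21x_1 + 13/9x_2 → -754/567x_1 + 13/9x_2 - 2392/567
  leading term x_1: subtract (-1885/63)·h_4 from -754/567x_1 + 13/9x_2 - 2392/567 → 13/9x_2 - 26/9
  leading term x_2: subtract (195/14)·h_6 from 13/9x_2 - 26/9 → 0
  remainder 0.

S(f_2,h_5): lcm = x_1x_2^2. S = 302/105x_1x_2 - 62/21x_1 + 7/5x_2.
  leading term x_1x_2: subtract (302/315)·f_1 from 302/105x_1x_2 - 62/21x_1 + 7/5x_2 → -256/189x_1 + 7/5x_2 - 3926/945
  leading term x_1: subtract (-640/21)·h_4 from -256/189x_1 + 7/5x_2 - 3926/945 → 7/5x_2 - 14/5
  leading term x_2: subtract (27/2)·h_6 from 7/5x_2 - 14/5 → 0
  remainder 0.

S(f_3,h_5): leading monomials are coprime, so the S-polynomial reduces to 0 (Buchberger's first criterion).
S(h_4,h_5): leading monomials are coprime, so the S-polynomial reduces to 0 (Buchberger's first criterion).
S(f_1,h_6): lcm = x_1x_2. S = 13/9x_1 + 13/9.
  leading term x_1: subtract (65/2)·h_4 from 13/9x_1 + 13/9 → 0
  remainder 0.

S(f_2,h_6): lcm = x_1x_2. S = 7/5x_1 + 7/5.
  leading term x_1: subtract (63/2)·h_4 from 7/5x_1 + 7/5 → 0
  remainder 0.

S(f_3,h_6): leading monomials are coprime, so the S-polynomial reduces to 0 (Buchberger's first criterion).
S(h_4,h_6): leading monomials are coprime, so the S-polynomial reduces to 0 (Buchberger's first criterion).
S(h_5,h_6): lcm = x_2^2. S = -31/21x_2 + 62/21.
  leading term x_2: subtract (-1395/98)·h_6 from -31/21x_2 + 62/21 → 0
  remainder 0.

Every S-polynomial of the final basis reduces to 0, so we have a Gröbner basis.
Inter-reduce: drop elements whose leading term is divisible by another's, tail-reduce, and make monic.
Reduced Gröbner basis: {x_1 + 1, x_2 - 2}.
Label its elements g_1 = x_1 + 1, g_2 = x_2 - 2.

Reduce p = 7x_1^2 - 2x_2^2 + 4x_2 - 7 modulo G:
  leading term x_1^2: subtract (7x_1)·g_1 from 7x_1^2 - 2x_2^2 + 4x_2 - 7 → -7x_1 - 2x_2^2 + 4x_2 - 7
  leading term x_1: subtract (-7)·g_1 from -7x_1 - 2x_2^2 + 4x_2 - 7 → -2x_2^2 + 4x_2
  leading term x_2^2: subtract (-2x_2)·g_2 from -2x_2^2 + 4x_2 → 0
  normal form = 0.
Since the normal form is 0, p ∈ I.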